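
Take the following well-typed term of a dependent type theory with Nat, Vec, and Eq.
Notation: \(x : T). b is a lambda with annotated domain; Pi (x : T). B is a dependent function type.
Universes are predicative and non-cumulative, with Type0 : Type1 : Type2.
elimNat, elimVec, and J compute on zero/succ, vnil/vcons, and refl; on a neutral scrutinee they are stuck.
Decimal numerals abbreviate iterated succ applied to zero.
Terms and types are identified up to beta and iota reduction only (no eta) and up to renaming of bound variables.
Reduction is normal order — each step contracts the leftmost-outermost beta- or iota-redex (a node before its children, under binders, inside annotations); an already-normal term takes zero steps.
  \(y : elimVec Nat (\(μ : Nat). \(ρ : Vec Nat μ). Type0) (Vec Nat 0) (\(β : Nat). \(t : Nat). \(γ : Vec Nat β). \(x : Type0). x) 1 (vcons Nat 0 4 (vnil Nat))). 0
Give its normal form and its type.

reduced normal form:
  \(y : Vec Nat 0). 0
type:
  Pi (y : Vec Nat 0). Nat
observation: reduction starts at an elimVec iota-redex, and 6 normal-order steps reach the normal form.


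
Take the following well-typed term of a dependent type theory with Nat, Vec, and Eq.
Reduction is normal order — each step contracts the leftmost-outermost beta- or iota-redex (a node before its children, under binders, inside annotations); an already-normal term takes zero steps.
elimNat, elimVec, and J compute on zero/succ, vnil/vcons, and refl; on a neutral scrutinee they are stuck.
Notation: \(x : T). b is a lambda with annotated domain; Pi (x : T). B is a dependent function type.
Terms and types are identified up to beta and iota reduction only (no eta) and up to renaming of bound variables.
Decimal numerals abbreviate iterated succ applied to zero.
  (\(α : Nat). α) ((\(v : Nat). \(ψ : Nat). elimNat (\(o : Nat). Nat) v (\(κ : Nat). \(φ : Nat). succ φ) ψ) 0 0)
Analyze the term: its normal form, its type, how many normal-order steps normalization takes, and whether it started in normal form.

normal form:
  0
type:
  Nat
reduction steps (normal order): 4
term was already normal: no
first redex: a beta-redex


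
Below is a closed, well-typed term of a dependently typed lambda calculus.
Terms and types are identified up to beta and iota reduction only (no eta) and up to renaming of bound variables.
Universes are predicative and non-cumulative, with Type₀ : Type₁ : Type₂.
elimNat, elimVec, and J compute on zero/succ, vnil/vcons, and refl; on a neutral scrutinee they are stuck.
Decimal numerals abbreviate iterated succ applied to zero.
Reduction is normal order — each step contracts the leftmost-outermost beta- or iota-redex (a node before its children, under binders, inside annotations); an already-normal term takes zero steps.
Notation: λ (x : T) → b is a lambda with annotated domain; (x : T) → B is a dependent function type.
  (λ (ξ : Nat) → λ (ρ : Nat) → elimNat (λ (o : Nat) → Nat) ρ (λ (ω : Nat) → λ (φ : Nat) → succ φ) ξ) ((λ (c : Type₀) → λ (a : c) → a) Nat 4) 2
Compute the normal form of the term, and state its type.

resulting normal form:
  6
inferred type:
  Nat
observation: the leftmost-outermost redex is a beta-redex, and normalization takes 17 steps.


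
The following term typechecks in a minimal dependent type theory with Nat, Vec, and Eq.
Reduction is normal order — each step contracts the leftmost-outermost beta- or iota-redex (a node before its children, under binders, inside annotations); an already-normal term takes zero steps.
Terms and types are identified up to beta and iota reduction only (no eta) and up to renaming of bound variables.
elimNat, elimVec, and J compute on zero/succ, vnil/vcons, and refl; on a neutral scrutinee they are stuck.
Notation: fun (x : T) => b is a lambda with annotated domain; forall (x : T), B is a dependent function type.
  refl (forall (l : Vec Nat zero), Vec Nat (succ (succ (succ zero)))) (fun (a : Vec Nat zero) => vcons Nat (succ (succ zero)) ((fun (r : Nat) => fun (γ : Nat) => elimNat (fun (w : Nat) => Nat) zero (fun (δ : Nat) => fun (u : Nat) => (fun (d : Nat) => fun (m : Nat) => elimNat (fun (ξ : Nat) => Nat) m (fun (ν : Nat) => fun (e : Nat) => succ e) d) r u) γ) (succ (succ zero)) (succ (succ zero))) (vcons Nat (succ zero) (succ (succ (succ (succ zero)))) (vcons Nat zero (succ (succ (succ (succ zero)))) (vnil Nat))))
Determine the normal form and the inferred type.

reduced normal form:
  refl (forall (l : Vec Nat zero), Vec Nat (succ (succ (succ zero)))) (fun (a : Vec Nat zero) => vcons Nat (succ (succ zero)) (succ (succ (succ (succ zero)))) (vcons Nat (succ zero) (succ (succ (succ (succ zero)))) (vcons Nat zero (succ (succ (succ (succ zero)))) (vnil Nat))))
type:
  Eq (forall (l : Vec Nat zero), Vec Nat (succ (succ (succ zero)))) (fun (a : Vec Nat zero) => vcons Nat (succ (succ zero)) (succ (succ (succ (succ zero)))) (vcons Nat (succ zero) (succ (succ (succ (succ zero)))) (vcons Nat zero (succ (succ (succ (succ zero)))) (vnil Nat)))) (fun (r : Vec Nat zero) => vcons Nat (succ (succ zero)) (succ (succ (succ (succ zero)))) (vcons Nat (succ zero) (succ (succ (succ (succ zero)))) (vcons Nat zero (succ (succ (succ (succ zero)))) (vnil Nat))))


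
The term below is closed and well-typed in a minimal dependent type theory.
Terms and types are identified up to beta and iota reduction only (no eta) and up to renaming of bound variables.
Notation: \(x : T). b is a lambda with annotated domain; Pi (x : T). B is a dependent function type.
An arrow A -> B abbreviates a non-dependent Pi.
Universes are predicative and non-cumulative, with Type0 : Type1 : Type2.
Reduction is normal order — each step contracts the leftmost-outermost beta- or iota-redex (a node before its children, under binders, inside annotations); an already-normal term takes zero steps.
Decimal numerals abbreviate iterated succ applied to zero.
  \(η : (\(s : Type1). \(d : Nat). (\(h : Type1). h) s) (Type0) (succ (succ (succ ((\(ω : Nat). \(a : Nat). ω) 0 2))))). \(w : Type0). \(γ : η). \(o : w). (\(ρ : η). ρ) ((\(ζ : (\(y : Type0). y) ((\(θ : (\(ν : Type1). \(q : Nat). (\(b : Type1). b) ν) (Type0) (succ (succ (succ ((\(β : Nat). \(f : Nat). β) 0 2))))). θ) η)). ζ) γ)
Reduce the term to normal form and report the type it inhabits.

normal form:
  \(η : Type0). \(s : Type0). \(d : η). \(h : s). d
inferred type:
  Pi (η : Type0). Pi (s : Type0). η -> s -> η
observation: the term reaches its normal form after 5 normal-order steps.


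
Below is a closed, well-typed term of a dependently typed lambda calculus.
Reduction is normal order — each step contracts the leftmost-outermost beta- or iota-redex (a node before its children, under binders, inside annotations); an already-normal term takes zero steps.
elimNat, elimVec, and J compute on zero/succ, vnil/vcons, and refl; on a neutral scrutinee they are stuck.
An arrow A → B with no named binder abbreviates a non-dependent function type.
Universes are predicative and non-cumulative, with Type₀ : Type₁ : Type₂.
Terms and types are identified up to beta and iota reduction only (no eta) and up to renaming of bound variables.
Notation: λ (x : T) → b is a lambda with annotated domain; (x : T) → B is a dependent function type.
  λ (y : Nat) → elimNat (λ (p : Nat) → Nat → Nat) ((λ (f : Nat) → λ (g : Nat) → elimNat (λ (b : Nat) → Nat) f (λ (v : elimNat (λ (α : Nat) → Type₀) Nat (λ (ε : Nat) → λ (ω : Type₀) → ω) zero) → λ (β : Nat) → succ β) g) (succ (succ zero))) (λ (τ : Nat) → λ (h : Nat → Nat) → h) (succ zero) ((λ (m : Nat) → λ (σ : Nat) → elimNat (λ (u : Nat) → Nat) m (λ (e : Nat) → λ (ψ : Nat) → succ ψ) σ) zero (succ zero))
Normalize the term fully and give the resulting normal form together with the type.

resulting normal form:
  λ (y : Nat) → succ (succ (succ zero))
the term's type:
  Nat → Nat


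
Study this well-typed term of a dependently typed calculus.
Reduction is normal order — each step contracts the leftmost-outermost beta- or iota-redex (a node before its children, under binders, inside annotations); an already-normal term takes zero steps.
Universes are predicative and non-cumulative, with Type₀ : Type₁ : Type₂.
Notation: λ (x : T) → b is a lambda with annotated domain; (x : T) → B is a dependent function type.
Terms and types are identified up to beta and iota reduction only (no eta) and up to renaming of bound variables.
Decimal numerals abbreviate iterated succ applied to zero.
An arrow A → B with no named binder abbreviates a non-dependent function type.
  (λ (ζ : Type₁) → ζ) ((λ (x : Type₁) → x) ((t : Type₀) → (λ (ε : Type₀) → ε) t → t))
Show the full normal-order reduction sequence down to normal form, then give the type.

normal-order reduction sequence:
  (λ (ζ : Type₁) → ζ) ((λ (x : Type₁) → x) ((t : Type₀) → (λ (ε : Type₀) → ε) t → t))
  ~> (λ (ζ : Type₁) → ζ) ((x : Type₀) → (λ (t : Type₀) → t) x → x)
  ~> (ζ : Type₀) → (λ (x : Type₀) → x) ζ → ζ
  ~> (ζ : Type₀) → ζ → ζ
the term's type:
  Type₁


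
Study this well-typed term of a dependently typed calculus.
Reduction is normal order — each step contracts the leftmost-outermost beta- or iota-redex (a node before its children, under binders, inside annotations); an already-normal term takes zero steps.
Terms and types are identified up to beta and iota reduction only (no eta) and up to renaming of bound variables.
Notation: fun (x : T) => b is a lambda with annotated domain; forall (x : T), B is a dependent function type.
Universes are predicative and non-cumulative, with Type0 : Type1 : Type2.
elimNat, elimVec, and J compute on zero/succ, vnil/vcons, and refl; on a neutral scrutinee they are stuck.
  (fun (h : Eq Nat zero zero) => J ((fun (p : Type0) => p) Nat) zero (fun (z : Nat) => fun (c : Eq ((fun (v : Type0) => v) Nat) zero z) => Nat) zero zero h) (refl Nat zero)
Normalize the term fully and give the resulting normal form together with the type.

reduced normal form:
  zero
inferred type:
  Nat
observation: reduction starts at a beta-redex, and 2 normal-order steps reach the normal form.


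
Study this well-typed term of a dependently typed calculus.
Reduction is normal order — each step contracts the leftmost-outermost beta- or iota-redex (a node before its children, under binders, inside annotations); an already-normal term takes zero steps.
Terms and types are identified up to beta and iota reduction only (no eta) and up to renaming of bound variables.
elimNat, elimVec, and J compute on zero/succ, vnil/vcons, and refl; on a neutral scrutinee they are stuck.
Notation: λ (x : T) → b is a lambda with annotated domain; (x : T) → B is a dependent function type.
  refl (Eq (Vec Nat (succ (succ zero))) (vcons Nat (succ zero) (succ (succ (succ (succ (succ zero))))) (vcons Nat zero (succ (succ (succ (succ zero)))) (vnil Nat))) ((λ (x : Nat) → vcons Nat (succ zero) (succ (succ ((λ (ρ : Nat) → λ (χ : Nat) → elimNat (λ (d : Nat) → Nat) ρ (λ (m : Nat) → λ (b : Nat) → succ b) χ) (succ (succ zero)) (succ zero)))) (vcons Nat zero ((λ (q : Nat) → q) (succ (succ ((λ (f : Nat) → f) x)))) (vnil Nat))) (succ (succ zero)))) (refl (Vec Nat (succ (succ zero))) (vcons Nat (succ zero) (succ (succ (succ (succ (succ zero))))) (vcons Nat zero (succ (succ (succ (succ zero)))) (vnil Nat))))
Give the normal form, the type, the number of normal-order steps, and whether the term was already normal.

resulting normal form:
  refl (Eq (Vec Nat (succ (succ zero))) (vcons Nat (succ zero) (succ (succ (succ (succ (succ zero))))) (vcons Nat zero (succ (succ (succ (succ zero)))) (vnil Nat))) (vcons Nat (succ zero) (succ (succ (succ (succ (succ zero))))) (vcons Nat zero (succ (succ (succ (succ zero)))) (vnil Nat)))) (refl (Vec Nat (succ (succ zero))) (vcons Nat (succ zero) (succ (succ (succ (succ (succ zero))))) (vcons Nat zero (succ (succ (succ (succ zero)))) (vnil Nat))))
inferred type:
  Eq (Eq (Vec Nat (succ (succ zero))) (vcons Nat (succ zero) (succ (succ (succ (succ (succ zero))))) (vcons Nat zero (succ (succ (succ (succ zero)))) (vnil Nat))) (vcons Nat (succ zero) (succ (succ (succ (succ (succ zero))))) (vcons Nat zero (succ (succ (succ (succ zero)))) (vnil Nat)))) (refl (Vec Nat (succ (succ zero))) (vcons Nat (succ zero) (succ (succ (succ (succ (succ zero))))) (vcons Nat zero (succ (succ (succ (succ zero)))) (vnil Nat)))) (refl (Vec Nat (succ (succ zero))) (vcons Nat (succ zero) (succ (succ (succ (succ (succ zero))))) (vcons Nat zero (succ (succ (succ (succ zero)))) (vnil Nat))))
normal-order step count: 9
started in normal form: no
first redex: a beta-redex


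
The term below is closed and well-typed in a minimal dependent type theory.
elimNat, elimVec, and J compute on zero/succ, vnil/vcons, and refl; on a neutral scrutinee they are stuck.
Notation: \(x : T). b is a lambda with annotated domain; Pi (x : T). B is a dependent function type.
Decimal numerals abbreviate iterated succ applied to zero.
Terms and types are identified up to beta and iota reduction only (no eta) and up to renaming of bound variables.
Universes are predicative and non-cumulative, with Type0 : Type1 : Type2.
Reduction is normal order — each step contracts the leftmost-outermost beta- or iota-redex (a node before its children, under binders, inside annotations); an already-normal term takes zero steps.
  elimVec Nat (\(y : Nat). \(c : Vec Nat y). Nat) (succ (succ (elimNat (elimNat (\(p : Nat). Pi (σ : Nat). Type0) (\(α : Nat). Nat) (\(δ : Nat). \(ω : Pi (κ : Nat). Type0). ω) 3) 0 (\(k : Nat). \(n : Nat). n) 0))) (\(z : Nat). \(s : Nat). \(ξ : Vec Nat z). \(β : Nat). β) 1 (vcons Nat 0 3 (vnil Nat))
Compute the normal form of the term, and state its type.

resulting normal form:
  2
type:
  Nat
observation: 7 normal-order steps separate the term from its normal form.


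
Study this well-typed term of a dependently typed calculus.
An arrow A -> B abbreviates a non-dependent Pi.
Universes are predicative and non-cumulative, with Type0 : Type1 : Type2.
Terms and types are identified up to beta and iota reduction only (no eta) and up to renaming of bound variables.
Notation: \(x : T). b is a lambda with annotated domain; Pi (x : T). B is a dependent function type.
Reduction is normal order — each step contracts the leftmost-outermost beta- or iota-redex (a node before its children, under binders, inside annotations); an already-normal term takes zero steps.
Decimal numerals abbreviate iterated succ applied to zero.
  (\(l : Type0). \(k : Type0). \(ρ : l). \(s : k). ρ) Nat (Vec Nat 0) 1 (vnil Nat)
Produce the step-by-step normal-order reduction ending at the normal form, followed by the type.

reduction (normal order):
  (\(l : Type0). \(k : Type0). \(ρ : l). \(s : k). ρ) Nat (Vec Nat 0) 1 (vnil Nat)
  ~> (\(l : Type0). \(k : Nat). \(ρ : l). k) (Vec Nat 0) 1 (vnil Nat)
  ~> (\(l : Nat). \(k : Vec Nat 0). l) 1 (vnil Nat)
  ~> (\(l : Vec Nat 0). 1) (vnil Nat)
  ~> 1
inferred type:
  Nat


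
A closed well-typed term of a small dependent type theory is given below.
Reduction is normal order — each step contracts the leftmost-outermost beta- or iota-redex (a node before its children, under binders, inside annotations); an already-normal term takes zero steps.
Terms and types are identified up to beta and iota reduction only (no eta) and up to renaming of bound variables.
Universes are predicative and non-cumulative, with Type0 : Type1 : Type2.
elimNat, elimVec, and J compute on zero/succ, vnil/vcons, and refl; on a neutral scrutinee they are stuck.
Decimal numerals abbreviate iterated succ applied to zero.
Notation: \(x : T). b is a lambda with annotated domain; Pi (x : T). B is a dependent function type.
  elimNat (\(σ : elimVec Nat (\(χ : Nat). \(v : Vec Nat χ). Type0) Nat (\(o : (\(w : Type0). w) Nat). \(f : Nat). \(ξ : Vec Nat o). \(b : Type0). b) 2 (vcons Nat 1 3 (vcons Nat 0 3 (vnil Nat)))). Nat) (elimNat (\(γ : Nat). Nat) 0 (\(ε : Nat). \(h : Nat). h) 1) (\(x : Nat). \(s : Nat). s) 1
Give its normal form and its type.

reduced normal form:
  0
the term's type:
  Nat
observation: reduction starts at an elimNat iota-redex, and 8 normal-order steps reach the normal form.


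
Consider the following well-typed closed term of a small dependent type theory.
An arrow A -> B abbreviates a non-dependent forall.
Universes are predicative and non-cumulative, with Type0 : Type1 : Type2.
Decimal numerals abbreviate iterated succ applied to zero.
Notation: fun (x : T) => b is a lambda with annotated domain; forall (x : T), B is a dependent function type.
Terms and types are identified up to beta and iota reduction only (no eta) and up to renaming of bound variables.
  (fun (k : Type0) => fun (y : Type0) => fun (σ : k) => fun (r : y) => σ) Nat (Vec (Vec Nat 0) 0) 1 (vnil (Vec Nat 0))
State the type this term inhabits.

inferred type:
  Nat


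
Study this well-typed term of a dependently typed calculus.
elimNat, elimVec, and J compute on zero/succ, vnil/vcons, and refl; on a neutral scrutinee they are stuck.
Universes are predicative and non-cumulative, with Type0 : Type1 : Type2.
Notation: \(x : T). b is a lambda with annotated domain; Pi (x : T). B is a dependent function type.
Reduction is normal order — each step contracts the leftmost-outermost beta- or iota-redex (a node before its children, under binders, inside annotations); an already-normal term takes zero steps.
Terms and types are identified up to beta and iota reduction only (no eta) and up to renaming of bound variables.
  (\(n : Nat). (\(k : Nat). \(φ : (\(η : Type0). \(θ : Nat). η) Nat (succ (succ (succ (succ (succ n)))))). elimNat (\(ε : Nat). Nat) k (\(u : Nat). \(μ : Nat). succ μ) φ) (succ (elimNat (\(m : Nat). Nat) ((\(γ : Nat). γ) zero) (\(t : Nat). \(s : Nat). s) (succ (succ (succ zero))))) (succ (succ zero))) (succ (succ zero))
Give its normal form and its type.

reduced normal form:
  succ (succ (succ zero))
the term's type:
  Nat


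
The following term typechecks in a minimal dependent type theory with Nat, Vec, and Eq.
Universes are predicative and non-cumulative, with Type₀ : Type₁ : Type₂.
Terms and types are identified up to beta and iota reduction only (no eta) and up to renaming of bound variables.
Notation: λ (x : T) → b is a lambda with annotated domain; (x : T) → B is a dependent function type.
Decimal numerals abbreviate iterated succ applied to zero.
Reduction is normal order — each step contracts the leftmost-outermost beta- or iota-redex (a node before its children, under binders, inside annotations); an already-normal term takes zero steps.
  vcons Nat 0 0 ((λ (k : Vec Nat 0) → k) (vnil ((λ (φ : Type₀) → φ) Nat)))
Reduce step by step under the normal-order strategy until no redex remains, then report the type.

reduction (normal order):
  vcons Nat 0 0 ((λ (k : Vec Nat 0) → k) (vnil ((λ (φ : Type₀) → φ) Nat)))
  ~> vcons Nat 0 0 (vnil ((λ (k : Type₀) → k) Nat))
  ~> vcons Nat 0 0 (vnil Nat)
inferred type:
  Vec Nat 1


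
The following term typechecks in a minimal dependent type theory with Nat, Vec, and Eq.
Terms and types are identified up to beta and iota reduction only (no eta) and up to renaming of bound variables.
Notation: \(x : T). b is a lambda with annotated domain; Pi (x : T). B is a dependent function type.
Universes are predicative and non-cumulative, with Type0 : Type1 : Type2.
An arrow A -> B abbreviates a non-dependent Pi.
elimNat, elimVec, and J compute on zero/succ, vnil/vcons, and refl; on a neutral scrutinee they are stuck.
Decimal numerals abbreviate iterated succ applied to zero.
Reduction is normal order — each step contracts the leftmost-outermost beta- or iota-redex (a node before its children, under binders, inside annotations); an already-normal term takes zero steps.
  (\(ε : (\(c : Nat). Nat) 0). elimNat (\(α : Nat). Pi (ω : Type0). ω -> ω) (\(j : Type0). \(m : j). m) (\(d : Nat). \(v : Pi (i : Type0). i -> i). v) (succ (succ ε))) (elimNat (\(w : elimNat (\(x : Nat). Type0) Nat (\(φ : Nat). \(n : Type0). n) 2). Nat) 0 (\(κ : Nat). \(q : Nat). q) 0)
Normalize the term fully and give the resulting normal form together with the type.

normal form:
  \(ε : Type0). \(c : ε). c
the term's type:
  Pi (ε : Type0). ε -> ε


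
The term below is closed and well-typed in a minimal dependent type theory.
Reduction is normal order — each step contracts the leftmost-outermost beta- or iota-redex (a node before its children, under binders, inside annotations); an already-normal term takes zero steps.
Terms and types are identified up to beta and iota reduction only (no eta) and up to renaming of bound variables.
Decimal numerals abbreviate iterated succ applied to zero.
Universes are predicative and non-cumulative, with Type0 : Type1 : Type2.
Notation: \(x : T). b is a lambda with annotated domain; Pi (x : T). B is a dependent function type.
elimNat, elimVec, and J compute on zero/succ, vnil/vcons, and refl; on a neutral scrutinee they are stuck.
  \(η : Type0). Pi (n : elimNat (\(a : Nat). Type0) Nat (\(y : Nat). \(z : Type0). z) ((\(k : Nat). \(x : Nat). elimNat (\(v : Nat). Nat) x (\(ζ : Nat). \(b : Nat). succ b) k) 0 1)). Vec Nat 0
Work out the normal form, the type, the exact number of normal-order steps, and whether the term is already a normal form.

resulting normal form:
  \(η : Type0). Pi (n : Nat). Vec Nat 0
inferred type:
  Pi (η : Type0). Type0
reduction steps (normal order): 7
started in normal form: no
first redex: a beta-redex


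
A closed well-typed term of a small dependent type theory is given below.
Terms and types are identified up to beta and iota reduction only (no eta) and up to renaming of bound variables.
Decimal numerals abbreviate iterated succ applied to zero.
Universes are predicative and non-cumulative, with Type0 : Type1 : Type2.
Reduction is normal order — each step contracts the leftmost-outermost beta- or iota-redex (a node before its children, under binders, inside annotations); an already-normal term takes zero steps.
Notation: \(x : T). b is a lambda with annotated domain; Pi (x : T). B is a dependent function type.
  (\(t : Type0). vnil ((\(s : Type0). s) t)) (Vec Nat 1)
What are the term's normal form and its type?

normal form:
  vnil (Vec Nat 1)
type:
  Vec (Vec Nat 1) 0


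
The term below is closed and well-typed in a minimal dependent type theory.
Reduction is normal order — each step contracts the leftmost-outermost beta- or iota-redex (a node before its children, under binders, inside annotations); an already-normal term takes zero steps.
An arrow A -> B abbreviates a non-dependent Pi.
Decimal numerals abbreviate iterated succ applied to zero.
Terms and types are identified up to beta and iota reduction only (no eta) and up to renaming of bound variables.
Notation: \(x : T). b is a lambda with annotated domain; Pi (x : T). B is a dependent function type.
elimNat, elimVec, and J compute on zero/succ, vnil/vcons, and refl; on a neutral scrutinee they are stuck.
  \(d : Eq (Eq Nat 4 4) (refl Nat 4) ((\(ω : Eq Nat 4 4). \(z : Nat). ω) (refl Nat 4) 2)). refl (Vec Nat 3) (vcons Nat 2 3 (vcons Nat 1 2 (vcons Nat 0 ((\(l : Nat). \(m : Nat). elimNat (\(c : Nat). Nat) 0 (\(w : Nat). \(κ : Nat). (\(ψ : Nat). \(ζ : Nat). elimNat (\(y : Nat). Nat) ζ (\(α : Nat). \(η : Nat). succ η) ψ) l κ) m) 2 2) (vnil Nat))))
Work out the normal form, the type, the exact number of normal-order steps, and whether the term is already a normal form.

reduced normal form:
  \(d : Eq (Eq Nat 4 4) (refl Nat 4) (refl Nat 4)). refl (Vec Nat 3) (vcons Nat 2 3 (vcons Nat 1 2 (vcons Nat 0 4 (vnil Nat))))
the term's type:
  Eq (Eq Nat 4 4) (refl Nat 4) (refl Nat 4) -> Eq (Vec Nat 3) (vcons Nat 2 3 (vcons Nat 1 2 (vcons Nat 0 4 (vnil Nat)))) (vcons Nat 2 3 (vcons Nat 1 2 (vcons Nat 0 4 (vnil Nat))))
steps to reach normal form (normal order): 29
already normal: no
first contracted redex: a beta-redex


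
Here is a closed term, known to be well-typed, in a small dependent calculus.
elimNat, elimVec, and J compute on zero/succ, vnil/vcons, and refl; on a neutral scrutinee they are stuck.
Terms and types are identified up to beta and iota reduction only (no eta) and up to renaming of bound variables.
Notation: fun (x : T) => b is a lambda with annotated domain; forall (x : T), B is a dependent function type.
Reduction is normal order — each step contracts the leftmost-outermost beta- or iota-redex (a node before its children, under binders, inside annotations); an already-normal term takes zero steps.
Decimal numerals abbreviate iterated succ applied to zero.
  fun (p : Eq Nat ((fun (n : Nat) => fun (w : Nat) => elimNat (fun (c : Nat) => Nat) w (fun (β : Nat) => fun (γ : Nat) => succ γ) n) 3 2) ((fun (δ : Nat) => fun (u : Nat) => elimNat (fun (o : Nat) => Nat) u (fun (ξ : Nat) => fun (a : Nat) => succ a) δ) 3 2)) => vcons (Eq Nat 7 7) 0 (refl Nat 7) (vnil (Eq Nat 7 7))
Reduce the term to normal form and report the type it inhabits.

normal form:
  fun (p : Eq Nat 5 5) => vcons (Eq Nat 7 7) 0 (refl Nat 7) (vnil (Eq Nat 7 7))
type:
  forall (p : Eq Nat 5 5), Vec (Eq Nat 7 7) 1


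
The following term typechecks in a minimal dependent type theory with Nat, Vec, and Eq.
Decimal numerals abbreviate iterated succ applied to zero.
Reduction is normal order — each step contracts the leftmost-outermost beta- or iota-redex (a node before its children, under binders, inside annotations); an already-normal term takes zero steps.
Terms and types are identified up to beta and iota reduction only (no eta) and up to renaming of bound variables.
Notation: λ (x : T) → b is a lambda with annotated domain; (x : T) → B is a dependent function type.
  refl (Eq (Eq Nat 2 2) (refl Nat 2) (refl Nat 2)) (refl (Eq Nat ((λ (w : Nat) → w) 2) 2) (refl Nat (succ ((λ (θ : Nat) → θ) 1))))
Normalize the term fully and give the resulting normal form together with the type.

reduced normal form:
  refl (Eq (Eq Nat 2 2) (refl Nat 2) (refl Nat 2)) (refl (Eq Nat 2 2) (refl Nat 2))
the term's type:
  Eq (Eq (Eq Nat 2 2) (refl Nat 2) (refl Nat 2)) (refl (Eq Nat 2 2) (refl Nat 2)) (refl (Eq Nat 2 2) (refl Nat 2))
observation: the first redex contracted is a beta-redex; the normal form is reached in 2 normal-order steps.


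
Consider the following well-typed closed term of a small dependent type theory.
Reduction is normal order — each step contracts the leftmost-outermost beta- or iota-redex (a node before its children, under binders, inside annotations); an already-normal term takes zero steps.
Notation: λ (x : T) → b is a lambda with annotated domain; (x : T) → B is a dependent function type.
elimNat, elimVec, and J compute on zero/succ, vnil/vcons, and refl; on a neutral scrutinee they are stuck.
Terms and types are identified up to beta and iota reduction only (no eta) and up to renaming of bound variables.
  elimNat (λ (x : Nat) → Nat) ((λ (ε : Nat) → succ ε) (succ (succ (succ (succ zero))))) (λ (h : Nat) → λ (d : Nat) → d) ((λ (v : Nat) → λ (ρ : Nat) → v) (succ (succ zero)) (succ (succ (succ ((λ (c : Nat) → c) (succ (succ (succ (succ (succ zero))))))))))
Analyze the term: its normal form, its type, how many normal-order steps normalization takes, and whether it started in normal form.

normal form:
  succ (succ (succ (succ (succ zero))))
the term's type:
  Nat
normal-order step count: 10
term was already normal: no
first redex: a beta-redex


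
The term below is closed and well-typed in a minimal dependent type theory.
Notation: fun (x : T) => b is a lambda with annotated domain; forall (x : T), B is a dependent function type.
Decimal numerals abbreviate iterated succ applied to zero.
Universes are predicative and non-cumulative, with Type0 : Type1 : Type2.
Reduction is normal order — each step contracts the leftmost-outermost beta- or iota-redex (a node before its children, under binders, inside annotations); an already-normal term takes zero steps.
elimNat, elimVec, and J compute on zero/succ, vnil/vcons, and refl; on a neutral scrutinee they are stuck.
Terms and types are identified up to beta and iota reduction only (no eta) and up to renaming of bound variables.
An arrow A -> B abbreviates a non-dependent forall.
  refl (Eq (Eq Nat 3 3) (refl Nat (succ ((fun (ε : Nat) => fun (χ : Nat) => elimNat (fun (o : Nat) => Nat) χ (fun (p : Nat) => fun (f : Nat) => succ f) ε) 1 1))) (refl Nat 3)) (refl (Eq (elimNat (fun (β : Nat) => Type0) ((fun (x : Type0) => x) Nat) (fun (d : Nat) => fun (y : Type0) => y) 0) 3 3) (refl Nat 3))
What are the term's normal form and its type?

resulting normal form:
  refl (Eq (Eq Nat 3 3) (refl Nat 3) (refl Nat 3)) (refl (Eq Nat 3 3) (refl Nat 3))
the term's type:
  Eq (Eq (Eq Nat 3 3) (refl Nat 3) (refl Nat 3)) (refl (Eq Nat 3 3) (refl Nat 3)) (refl (Eq Nat 3 3) (refl Nat 3))
observation: the leftmost-outermost redex is a beta-redex, and normalization takes 8 steps.


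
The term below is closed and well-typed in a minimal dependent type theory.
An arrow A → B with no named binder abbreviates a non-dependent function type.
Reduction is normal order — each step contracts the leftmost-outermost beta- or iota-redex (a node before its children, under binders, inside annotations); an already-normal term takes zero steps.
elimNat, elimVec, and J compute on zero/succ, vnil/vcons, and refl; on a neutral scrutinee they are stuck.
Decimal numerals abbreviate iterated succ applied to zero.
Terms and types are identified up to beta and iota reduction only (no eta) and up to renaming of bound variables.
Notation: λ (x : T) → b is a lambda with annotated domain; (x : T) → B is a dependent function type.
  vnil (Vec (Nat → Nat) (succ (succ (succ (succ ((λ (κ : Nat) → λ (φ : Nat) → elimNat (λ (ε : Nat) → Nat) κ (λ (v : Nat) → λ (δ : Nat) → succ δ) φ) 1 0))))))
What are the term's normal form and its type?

normal form:
  vnil (Vec (Nat → Nat) 5)
type:
  Vec (Vec (Nat → Nat) 5) 0
observation: reduction starts at a beta-redex, and 3 normal-order steps reach the normal form.


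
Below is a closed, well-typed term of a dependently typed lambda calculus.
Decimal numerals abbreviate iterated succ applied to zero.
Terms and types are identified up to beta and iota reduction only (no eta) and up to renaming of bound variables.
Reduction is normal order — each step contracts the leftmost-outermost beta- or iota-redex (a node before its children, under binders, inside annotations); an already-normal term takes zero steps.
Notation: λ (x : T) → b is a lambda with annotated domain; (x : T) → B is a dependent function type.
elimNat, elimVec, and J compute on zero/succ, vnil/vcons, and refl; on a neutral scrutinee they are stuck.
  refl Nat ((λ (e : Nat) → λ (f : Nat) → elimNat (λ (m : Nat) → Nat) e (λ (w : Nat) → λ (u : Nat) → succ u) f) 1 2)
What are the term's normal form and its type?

reduced normal form:
  refl Nat 3
inferred type:
  Eq Nat 3 3


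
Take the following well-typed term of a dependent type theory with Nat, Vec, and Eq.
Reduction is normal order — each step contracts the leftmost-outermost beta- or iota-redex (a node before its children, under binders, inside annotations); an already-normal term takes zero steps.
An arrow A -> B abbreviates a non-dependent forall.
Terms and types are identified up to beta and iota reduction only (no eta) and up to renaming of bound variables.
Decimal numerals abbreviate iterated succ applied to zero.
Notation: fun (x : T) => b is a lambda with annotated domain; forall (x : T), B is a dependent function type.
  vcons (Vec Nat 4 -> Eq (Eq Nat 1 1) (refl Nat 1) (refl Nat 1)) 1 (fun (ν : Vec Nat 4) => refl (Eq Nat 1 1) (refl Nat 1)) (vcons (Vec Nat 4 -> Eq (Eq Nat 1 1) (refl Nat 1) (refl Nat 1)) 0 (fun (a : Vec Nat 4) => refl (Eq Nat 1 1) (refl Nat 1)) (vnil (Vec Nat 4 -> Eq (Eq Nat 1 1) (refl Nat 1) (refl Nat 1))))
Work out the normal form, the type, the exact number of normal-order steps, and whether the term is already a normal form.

resulting normal form:
  vcons (Vec Nat 4 -> Eq (Eq Nat 1 1) (refl Nat 1) (refl Nat 1)) 1 (fun (ν : Vec Nat 4) => refl (Eq Nat 1 1) (refl Nat 1)) (vcons (Vec Nat 4 -> Eq (Eq Nat 1 1) (refl Nat 1) (refl Nat 1)) 0 (fun (a : Vec Nat 4) => refl (Eq Nat 1 1) (refl Nat 1)) (vnil (Vec Nat 4 -> Eq (Eq Nat 1 1) (refl Nat 1) (refl Nat 1))))
type:
  Vec (Vec Nat 4 -> Eq (Eq Nat 1 1) (refl Nat 1) (refl Nat 1)) 2
normal-order step count: 0
already normal: yes


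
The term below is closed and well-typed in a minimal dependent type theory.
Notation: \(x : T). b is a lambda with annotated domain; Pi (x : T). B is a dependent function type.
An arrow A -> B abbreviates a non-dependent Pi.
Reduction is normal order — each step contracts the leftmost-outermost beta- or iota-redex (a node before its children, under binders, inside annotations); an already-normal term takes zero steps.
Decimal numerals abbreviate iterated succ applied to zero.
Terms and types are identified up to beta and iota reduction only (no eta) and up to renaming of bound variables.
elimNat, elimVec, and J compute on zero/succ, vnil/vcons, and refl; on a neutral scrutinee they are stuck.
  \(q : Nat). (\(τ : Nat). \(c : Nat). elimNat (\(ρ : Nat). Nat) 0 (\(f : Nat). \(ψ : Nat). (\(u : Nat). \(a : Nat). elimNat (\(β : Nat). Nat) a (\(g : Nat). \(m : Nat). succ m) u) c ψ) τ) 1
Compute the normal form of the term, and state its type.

resulting normal form:
  \(q : Nat). \(τ : Nat). elimNat (\(c : Nat). Nat) 0 (\(ρ : Nat). \(f : Nat). succ f) τ
the term's type:
  Nat -> Nat -> Nat
observation: 7 normal-order steps normalize the term, beginning with a beta-redex.


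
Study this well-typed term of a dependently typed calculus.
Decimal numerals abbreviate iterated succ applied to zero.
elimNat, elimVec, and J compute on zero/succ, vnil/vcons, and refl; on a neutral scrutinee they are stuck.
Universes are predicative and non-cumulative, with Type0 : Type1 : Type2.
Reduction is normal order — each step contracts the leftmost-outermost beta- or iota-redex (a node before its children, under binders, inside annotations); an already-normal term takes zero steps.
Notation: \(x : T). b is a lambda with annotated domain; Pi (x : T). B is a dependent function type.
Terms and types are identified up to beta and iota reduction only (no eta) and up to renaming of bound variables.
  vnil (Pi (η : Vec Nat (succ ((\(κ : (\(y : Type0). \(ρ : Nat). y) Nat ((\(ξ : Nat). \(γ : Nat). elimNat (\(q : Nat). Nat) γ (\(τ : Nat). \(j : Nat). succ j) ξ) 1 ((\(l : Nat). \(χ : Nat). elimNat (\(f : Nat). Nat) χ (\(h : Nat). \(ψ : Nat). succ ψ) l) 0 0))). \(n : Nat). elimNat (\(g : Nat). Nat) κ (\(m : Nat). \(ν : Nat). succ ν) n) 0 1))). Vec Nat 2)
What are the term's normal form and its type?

normal form:
  vnil (Pi (η : Vec Nat 2). Vec Nat 2)
type:
  Vec (Pi (η : Vec Nat 2). Vec Nat 2) 0
observation: 6 normal-order steps normalize the term, beginning with a beta-redex.


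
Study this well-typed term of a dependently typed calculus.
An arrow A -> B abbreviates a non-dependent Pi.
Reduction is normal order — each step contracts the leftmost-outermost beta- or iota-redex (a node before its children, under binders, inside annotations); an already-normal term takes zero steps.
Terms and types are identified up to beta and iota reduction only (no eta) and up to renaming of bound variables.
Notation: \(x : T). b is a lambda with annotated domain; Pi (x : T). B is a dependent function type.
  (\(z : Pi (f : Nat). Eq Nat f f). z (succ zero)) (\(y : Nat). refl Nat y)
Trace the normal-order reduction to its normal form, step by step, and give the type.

normal-order reduction:
  (\(z : Pi (f : Nat). Eq Nat f f). z (succ zero)) (\(y : Nat). refl Nat y)
  ~> (\(z : Nat). refl Nat z) (succ zero)
  ~> refl Nat (succ zero)
type:
  Eq Nat (succ zero) (succ zero)


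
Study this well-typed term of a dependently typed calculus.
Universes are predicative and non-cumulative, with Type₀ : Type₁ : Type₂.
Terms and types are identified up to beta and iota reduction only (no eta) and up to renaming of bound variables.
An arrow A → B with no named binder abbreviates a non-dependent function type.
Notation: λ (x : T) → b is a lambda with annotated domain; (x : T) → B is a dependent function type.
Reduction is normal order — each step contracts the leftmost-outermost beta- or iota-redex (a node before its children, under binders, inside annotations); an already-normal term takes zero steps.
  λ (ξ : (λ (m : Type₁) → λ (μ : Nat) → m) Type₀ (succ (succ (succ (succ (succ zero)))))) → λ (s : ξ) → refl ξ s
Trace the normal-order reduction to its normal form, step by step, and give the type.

normal-order reduction sequence:
  λ (ξ : (λ (m : Type₁) → λ (μ : Nat) → m) Type₀ (succ (succ (succ (succ (succ zero)))))) → λ (s : ξ) → refl ξ s
  ~> λ (ξ : (λ (m : Nat) → Type₀) (succ (succ (succ (succ (succ zero)))))) → λ (μ : ξ) → refl ξ μ
  ~> λ (ξ : Type₀) → λ (m : ξ) → refl ξ m
the term's type:
  (ξ : Type₀) → (m : ξ) → Eq ξ m m


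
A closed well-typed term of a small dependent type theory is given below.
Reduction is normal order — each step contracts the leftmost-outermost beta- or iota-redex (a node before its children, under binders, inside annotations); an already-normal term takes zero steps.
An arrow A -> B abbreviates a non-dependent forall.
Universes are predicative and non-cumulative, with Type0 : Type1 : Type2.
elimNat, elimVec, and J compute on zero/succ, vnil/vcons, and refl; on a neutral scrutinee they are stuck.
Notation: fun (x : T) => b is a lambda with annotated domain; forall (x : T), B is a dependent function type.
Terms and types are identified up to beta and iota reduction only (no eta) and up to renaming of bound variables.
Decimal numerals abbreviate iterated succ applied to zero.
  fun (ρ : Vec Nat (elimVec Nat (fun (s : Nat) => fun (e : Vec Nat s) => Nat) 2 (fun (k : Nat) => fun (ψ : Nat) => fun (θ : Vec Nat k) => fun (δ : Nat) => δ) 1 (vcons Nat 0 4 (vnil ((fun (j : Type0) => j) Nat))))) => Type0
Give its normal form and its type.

normal form:
  fun (ρ : Vec Nat 2) => Type0
inferred type:
  Vec Nat 2 -> Type1
observation: the term reaches its normal form after 6 normal-order steps.


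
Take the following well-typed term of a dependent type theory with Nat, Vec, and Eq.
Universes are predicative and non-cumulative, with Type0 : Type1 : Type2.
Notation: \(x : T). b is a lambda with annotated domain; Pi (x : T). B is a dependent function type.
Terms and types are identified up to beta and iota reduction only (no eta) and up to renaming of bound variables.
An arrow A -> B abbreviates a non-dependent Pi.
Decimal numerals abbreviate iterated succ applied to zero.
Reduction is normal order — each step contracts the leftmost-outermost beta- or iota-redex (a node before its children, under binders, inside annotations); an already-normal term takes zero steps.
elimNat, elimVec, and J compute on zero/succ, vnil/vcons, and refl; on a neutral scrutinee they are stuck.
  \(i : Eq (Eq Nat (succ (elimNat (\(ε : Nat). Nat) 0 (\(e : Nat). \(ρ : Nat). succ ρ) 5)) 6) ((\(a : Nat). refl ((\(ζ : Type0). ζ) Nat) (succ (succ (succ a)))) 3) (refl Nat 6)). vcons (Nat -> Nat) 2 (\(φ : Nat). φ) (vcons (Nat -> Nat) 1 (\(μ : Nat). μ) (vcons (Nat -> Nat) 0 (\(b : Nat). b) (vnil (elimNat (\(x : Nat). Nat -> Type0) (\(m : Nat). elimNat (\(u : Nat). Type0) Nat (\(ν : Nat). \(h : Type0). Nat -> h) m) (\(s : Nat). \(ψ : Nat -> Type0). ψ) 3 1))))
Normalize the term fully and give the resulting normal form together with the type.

reduced normal form:
  \(i : Eq (Eq Nat 6 6) (refl Nat 6) (refl Nat 6)). vcons (Nat -> Nat) 2 (\(ε : Nat). ε) (vcons (Nat -> Nat) 1 (\(e : Nat). e) (vcons (Nat -> Nat) 0 (\(ρ : Nat). ρ) (vnil (Nat -> Nat))))
the term's type:
  Eq (Eq Nat 6 6) (refl Nat 6) (refl Nat 6) -> Vec (Nat -> Nat) 3


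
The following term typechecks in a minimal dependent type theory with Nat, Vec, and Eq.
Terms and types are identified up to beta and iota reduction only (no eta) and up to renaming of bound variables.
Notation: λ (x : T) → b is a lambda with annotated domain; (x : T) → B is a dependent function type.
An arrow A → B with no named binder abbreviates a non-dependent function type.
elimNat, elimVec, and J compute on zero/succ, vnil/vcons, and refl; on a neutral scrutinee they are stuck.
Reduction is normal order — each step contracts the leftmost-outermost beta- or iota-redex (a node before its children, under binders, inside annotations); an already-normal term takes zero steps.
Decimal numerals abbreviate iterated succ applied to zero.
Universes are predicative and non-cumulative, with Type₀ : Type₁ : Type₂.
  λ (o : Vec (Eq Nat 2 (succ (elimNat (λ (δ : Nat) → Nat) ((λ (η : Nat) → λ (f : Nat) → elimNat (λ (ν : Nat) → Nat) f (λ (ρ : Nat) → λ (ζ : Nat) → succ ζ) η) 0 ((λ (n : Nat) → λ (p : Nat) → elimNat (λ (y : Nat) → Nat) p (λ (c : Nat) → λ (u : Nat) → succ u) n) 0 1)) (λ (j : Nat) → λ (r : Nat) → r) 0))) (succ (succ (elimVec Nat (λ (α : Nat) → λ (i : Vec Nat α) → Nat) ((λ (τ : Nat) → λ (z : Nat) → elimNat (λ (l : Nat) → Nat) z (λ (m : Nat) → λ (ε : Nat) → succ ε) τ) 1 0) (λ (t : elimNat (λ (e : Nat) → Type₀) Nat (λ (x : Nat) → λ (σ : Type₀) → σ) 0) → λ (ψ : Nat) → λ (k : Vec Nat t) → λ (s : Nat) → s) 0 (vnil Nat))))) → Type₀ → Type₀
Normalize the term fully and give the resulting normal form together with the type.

reduced normal form:
  λ (o : Vec (Eq Nat 2 2) 3) → Type₀ → Type₀
inferred type:
  Vec (Eq Nat 2 2) 3 → Type₁
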